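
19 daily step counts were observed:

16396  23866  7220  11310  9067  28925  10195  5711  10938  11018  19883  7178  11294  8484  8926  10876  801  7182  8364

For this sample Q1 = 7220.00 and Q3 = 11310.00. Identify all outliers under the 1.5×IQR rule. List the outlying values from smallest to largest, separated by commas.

801, 19883, 23866, 28925

IQR = Q3 − Q1 = 11310.00 − 7220.00 = 4090.00.
Lower fence = Q1 − 1.5·IQR = 7220.00 − 6135.00 = 1085.00.
Upper fence = Q3 + 1.5·IQR = 11310.00 + 6135.00 = 17445.00.
801 < 1085.00 → outlier.
19883 > 17445.00 → outlier.
23866 > 17445.00 → outlier.
28925 > 17445.00 → outlier.
All remaining values lie within [1085.00, 17445.00].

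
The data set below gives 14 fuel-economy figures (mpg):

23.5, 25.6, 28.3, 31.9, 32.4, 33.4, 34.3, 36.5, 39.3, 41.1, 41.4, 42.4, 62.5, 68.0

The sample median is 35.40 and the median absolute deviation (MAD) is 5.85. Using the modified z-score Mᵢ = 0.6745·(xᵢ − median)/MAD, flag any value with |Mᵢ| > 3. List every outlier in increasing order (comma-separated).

|Mᵢ| > 3 ⇔ |xᵢ − 35.40| > 3·5.85/0.6745 = 26.02.
So outliers lie outside [9.38, 61.42].
62.5: M = 3.12 → outlier.
68.0: M = 3.76 → outlier.

62.5, 68.0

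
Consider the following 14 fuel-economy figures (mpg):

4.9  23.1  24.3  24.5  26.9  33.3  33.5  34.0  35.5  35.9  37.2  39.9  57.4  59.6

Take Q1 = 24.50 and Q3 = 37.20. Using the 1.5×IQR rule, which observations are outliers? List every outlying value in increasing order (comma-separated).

4.9, 57.4, 59.6

IQR = Q3 − Q1 = 37.20 − 24.50 = 12.70.
Lower fence = Q1 − 1.5·IQR = 24.50 − 19.05 = 5.45.
Upper fence = Q3 + 1.5·IQR = 37.20 + 19.05 = 56.25.
4.9 < 5.45 → outlier.
57.4 > 56.25 → outlier.
59.6 > 56.25 → outlier.
All remaining values lie within [5.45, 56.25].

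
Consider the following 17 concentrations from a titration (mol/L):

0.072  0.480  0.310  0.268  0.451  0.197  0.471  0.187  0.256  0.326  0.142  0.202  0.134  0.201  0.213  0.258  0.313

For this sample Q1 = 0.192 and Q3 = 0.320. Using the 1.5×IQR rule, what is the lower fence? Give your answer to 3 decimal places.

0.000

IQR = Q3 − Q1 = 0.320 − 0.192 = 0.128.
Lower fence = Q1 − 1.5·IQR = 0.192 − 0.192 = 0.000.
Upper fence = Q3 + 1.5·IQR = 0.320 + 0.192 = 0.512.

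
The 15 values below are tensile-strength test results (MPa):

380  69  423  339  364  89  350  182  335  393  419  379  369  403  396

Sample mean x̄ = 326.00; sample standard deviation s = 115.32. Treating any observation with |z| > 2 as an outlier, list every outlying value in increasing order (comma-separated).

Cutoffs at x̄ ± 2s: 326.00 ± 2·115.32 = [95.36, 556.64].
69: z = -2.23, |z| > 2 → outlier.
89: z = -2.06, |z| > 2 → outlier.
Every other value lies within [95.36, 556.64].

69, 89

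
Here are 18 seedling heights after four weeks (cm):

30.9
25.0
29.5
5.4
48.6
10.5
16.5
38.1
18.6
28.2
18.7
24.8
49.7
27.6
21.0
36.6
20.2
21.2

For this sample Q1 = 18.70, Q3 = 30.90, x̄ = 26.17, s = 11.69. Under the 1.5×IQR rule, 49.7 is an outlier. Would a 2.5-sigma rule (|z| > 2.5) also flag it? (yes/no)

no

z = (49.7 − 26.17) / 11.69 = 2.01.
|z| = 2.01 ≤ 2.5.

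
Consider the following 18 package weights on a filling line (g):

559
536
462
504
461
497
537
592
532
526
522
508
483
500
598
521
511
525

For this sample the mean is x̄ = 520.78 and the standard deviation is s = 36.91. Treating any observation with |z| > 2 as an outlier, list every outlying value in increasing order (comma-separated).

Cutoffs at x̄ ± 2s: 520.78 ± 2·36.91 = [446.96, 594.60].
598: z = 2.09, |z| > 2 → outlier.
Every other value lies within [446.96, 594.60].

598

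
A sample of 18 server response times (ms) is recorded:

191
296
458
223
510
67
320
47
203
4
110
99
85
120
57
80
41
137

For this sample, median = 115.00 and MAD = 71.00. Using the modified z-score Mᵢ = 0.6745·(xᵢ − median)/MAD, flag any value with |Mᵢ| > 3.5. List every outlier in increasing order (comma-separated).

510

|Mᵢ| > 3.5 ⇔ |xᵢ − 115.00| > 3.5·71.00/0.6745 = 368.42.
So outliers lie outside [-253.42, 483.42].
510: M = 3.75 → outlier.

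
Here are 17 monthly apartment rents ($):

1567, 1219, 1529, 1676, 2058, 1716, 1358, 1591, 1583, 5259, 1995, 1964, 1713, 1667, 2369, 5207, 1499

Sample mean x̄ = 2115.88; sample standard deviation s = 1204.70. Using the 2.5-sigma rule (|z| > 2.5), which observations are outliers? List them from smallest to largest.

Cutoffs at x̄ ± 2.5s: 2115.88 ± 2.5·1204.70 = [-895.87, 5127.63].
5207: z = 2.57, |z| > 2.5 → outlier.
5259: z = 2.61, |z| > 2.5 → outlier.
Every other value lies within [-895.87, 5127.63].

5207, 5259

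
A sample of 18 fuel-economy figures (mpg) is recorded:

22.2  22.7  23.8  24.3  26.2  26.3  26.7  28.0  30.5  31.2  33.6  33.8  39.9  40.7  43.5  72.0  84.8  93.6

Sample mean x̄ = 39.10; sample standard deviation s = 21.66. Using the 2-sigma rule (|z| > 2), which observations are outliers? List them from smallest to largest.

Cutoffs at x̄ ± 2s: 39.10 ± 2·21.66 = [-4.22, 82.42].
84.8: z = 2.11, |z| > 2 → outlier.
93.6: z = 2.52, |z| > 2 → outlier.
Every other value lies within [-4.22, 82.42].

84.8, 93.6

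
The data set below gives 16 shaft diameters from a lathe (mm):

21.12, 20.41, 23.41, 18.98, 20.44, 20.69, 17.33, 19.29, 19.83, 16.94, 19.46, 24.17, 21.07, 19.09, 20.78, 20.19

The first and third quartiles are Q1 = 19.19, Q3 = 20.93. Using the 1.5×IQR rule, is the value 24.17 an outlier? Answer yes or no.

yes

IQR = Q3 − Q1 = 20.93 − 19.19 = 1.74.
Lower fence = Q1 − 1.5·IQR = 19.19 − 2.61 = 16.58.
Upper fence = Q3 + 1.5·IQR = 20.93 + 2.61 = 23.54.
24.17 lies above the upper fence.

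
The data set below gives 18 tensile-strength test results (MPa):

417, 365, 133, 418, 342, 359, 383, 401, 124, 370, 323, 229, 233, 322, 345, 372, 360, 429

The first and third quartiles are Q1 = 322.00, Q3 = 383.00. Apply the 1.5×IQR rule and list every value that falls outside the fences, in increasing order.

124, 133, 229

IQR = Q3 − Q1 = 383.00 − 322.00 = 61.00.
Lower fence = Q1 − 1.5·IQR = 322.00 − 91.50 = 230.50.
Upper fence = Q3 + 1.5·IQR = 383.00 + 91.50 = 474.50.
124 < 230.50 → outlier.
133 < 230.50 → outlier.
229 < 230.50 → outlier.
All remaining values lie within [230.50, 474.50].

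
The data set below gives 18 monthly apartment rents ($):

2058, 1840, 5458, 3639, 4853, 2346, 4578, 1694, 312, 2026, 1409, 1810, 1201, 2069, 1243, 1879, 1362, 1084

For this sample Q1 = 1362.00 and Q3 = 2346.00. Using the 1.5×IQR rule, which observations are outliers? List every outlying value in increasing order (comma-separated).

IQR = Q3 − Q1 = 2346.00 − 1362.00 = 984.00.
Lower fence = Q1 − 1.5·IQR = 1362.00 − 1476.00 = -114.00.
Upper fence = Q3 + 1.5·IQR = 2346.00 + 1476.00 = 3822.00.
4578 > 3822.00 → outlier.
4853 > 3822.00 → outlier.
5458 > 3822.00 → outlier.
All remaining values lie within [-114.00, 3822.00].

4578, 4853, 5458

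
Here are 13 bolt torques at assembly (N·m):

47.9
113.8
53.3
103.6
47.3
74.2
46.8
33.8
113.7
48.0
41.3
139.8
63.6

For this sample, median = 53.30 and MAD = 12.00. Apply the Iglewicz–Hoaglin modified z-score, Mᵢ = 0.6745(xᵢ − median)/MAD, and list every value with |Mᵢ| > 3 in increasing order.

|Mᵢ| > 3 ⇔ |xᵢ − 53.30| > 3·12.00/0.6745 = 53.37.
So outliers lie outside [-0.07, 106.67].
113.7: M = 3.39 → outlier.
113.8: M = 3.40 → outlier.
139.8: M = 4.86 → outlier.

113.7, 113.8, 139.8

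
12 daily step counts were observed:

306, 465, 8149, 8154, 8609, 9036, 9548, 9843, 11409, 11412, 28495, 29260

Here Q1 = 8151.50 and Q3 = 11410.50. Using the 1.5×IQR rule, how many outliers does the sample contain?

IQR = 3259.00; fences at 8151.50 − 4888.50 = 3263.00 and 11410.50 + 4888.50 = 16299.00.
Outside the cutoffs: 306, 465, 28495, 29260.

4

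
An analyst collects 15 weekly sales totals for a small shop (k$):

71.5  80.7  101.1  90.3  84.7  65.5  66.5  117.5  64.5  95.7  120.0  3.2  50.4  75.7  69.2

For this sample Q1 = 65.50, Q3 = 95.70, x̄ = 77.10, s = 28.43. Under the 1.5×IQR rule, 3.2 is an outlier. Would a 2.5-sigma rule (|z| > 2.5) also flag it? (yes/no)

yes

z = (3.2 − 77.10) / 28.43 = -2.60.
|z| = 2.60 > 2.5.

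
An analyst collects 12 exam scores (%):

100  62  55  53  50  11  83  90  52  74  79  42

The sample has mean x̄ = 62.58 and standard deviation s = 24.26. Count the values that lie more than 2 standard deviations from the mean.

Cutoffs: x̄ ± 2s = [14.06, 111.10].
Outside the cutoffs: 11.

1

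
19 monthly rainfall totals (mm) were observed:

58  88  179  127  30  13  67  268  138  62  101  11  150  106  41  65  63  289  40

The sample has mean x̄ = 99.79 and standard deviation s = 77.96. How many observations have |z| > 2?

2

Cutoffs: x̄ ± 2s = [-56.13, 255.71].
Outside the cutoffs: 268, 289.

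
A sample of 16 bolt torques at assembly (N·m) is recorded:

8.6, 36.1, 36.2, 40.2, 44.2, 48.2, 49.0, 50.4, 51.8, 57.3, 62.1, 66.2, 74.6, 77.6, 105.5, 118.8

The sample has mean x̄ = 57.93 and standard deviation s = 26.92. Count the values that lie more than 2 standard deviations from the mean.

Cutoffs: x̄ ± 2s = [4.09, 111.77].
Outside the cutoffs: 118.8.

1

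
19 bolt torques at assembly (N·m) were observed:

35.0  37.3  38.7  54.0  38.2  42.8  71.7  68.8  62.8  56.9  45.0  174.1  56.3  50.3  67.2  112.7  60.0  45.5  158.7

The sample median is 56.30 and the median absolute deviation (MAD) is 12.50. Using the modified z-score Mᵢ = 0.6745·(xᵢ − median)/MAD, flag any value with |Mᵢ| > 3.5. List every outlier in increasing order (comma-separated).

158.7, 174.1

|Mᵢ| > 3.5 ⇔ |xᵢ − 56.30| > 3.5·12.50/0.6745 = 64.86.
So outliers lie outside [-8.56, 121.16].
158.7: M = 5.53 → outlier.
174.1: M = 6.36 → outlier.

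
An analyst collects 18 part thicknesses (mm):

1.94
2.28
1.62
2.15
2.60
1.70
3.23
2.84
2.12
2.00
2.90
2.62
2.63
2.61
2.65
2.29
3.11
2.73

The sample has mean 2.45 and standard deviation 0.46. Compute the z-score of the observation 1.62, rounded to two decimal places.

z = (1.62 − 2.45) / 0.46 = -1.80.

-1.80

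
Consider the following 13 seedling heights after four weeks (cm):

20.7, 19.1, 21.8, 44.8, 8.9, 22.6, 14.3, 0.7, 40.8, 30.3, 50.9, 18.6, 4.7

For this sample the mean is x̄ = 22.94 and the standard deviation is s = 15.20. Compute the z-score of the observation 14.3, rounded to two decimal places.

z = (14.3 − 22.94) / 15.20 = -0.57.

-0.57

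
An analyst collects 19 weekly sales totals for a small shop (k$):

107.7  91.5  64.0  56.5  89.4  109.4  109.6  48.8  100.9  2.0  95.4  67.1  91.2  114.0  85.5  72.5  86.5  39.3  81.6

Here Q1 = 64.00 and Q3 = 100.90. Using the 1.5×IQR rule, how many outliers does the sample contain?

IQR = 36.90; fences at 64.00 − 55.35 = 8.65 and 100.90 + 55.35 = 156.25.
Outside the cutoffs: 2.0.

1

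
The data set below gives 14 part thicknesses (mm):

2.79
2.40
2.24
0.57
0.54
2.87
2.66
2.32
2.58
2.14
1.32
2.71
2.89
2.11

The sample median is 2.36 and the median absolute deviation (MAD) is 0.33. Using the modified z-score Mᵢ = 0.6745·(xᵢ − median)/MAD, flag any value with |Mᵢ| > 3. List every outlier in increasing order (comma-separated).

|Mᵢ| > 3 ⇔ |xᵢ − 2.36| > 3·0.33/0.6745 = 1.47.
So outliers lie outside [0.89, 3.83].
0.54: M = -3.72 → outlier.
0.57: M = -3.66 → outlier.

0.54, 0.57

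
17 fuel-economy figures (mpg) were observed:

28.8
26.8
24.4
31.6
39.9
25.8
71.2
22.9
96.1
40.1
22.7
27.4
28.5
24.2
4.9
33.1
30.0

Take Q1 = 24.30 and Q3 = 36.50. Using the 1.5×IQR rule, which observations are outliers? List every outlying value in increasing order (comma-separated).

IQR = Q3 − Q1 = 36.50 − 24.30 = 12.20.
Lower fence = Q1 − 1.5·IQR = 24.30 − 18.30 = 6.00.
Upper fence = Q3 + 1.5·IQR = 36.50 + 18.30 = 54.80.
4.9 < 6.00 → outlier.
71.2 > 54.80 → outlier.
96.1 > 54.80 → outlier.
All remaining values lie within [6.00, 54.80].

4.9, 71.2, 96.1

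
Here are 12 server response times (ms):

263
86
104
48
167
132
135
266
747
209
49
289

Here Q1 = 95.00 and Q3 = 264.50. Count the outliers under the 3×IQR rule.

0

IQR = 169.50; fences at 95.00 − 508.50 = -413.50 and 264.50 + 508.50 = 773.00.
Every value lies within the cutoffs.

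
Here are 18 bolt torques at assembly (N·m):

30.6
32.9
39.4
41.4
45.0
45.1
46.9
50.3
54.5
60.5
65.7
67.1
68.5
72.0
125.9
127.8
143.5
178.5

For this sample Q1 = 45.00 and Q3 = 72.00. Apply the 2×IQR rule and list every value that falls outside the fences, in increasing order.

IQR = Q3 − Q1 = 72.00 − 45.00 = 27.00.
Lower fence = Q1 − 2·IQR = 45.00 − 54.00 = -9.00.
Upper fence = Q3 + 2·IQR = 72.00 + 54.00 = 126.00.
127.8 > 126.00 → outlier.
143.5 > 126.00 → outlier.
178.5 > 126.00 → outlier.
All remaining values lie within [-9.00, 126.00].

127.8, 143.5, 178.5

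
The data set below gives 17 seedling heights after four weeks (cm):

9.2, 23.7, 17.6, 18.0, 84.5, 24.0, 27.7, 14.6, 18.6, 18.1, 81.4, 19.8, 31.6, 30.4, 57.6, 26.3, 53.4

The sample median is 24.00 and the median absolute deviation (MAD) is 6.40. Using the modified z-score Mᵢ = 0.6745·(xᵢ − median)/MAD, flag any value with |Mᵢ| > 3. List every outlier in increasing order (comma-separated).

|Mᵢ| > 3 ⇔ |xᵢ − 24.00| > 3·6.40/0.6745 = 28.47.
So outliers lie outside [-4.47, 52.47].
53.4: M = 3.10 → outlier.
57.6: M = 3.54 → outlier.
81.4: M = 6.05 → outlier.
84.5: M = 6.38 → outlier.

53.4, 57.6, 81.4, 84.5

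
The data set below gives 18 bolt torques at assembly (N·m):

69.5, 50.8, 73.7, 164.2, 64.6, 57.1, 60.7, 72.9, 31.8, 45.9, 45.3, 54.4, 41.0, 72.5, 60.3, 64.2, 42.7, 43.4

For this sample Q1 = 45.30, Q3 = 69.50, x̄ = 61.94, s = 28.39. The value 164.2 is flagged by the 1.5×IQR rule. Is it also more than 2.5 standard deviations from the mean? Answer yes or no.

z = (164.2 − 61.94) / 28.39 = 3.60.
|z| = 3.60 > 2.5.

yes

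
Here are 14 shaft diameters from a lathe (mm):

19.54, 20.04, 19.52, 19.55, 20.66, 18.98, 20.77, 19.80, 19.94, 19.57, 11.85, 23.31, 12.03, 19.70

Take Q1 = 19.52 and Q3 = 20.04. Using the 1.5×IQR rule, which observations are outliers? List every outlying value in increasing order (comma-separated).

IQR = Q3 − Q1 = 20.04 − 19.52 = 0.52.
Lower fence = Q1 − 1.5·IQR = 19.52 − 0.78 = 18.74.
Upper fence = Q3 + 1.5·IQR = 20.04 + 0.78 = 20.82.
11.85 < 18.74 → outlier.
12.03 < 18.74 → outlier.
23.31 > 20.82 → outlier.
All remaining values lie within [18.74, 20.82].

11.85, 12.03, 23.31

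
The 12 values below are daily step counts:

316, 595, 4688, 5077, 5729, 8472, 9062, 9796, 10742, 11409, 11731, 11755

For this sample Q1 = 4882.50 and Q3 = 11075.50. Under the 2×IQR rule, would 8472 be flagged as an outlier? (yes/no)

IQR = Q3 − Q1 = 11075.50 − 4882.50 = 6193.00.
Lower fence = Q1 − 2·IQR = 4882.50 − 12386.00 = -7503.50.
Upper fence = Q3 + 2·IQR = 11075.50 + 12386.00 = 23461.50.
8472 lies within [-7503.50, 23461.50].

no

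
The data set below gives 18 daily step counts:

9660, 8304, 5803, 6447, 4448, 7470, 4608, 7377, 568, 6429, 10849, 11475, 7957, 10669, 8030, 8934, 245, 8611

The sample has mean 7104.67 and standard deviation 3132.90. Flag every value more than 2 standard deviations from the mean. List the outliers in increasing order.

Cutoffs at x̄ ± 2s: 7104.67 ± 2·3132.90 = [838.87, 13370.47].
245: z = -2.19, |z| > 2 → outlier.
568: z = -2.09, |z| > 2 → outlier.
Every other value lies within [838.87, 13370.47].

245, 568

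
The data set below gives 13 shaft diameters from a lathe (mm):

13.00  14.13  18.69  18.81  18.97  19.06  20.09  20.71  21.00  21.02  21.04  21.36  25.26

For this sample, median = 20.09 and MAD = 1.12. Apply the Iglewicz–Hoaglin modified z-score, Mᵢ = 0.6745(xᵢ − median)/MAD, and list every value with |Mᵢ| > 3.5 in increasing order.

13.00, 14.13

|Mᵢ| > 3.5 ⇔ |xᵢ − 20.09| > 3.5·1.12/0.6745 = 5.81.
So outliers lie outside [14.28, 25.90].
13.00: M = -4.27 → outlier.
14.13: M = -3.59 → outlier.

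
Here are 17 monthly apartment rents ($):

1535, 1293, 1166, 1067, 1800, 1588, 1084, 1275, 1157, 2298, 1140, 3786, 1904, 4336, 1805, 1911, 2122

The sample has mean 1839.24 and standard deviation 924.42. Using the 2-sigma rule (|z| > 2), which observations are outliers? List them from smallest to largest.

3786, 4336

Cutoffs at x̄ ± 2s: 1839.24 ± 2·924.42 = [-9.60, 3688.08].
3786: z = 2.11, |z| > 2 → outlier.
4336: z = 2.70, |z| > 2 → outlier.
Every other value lies within [-9.60, 3688.08].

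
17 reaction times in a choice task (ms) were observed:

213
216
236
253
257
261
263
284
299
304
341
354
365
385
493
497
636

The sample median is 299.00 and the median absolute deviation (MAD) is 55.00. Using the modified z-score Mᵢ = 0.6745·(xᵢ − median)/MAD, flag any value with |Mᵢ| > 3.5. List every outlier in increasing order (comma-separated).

|Mᵢ| > 3.5 ⇔ |xᵢ − 299.00| > 3.5·55.00/0.6745 = 285.40.
So outliers lie outside [13.60, 584.40].
636: M = 4.13 → outlier.

636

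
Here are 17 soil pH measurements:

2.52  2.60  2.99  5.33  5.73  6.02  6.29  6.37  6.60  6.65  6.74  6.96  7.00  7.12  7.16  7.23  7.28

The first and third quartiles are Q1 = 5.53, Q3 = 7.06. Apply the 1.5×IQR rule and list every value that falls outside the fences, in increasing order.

IQR = Q3 − Q1 = 7.06 − 5.53 = 1.53.
Lower fence = Q1 − 1.5·IQR = 5.53 − 2.295 = 3.235.
Upper fence = Q3 + 1.5·IQR = 7.06 + 2.295 = 9.355.
2.52 < 3.235 → outlier.
2.60 < 3.235 → outlier.
2.99 < 3.235 → outlier.
All remaining values lie within [3.235, 9.355].

2.52, 2.60, 2.99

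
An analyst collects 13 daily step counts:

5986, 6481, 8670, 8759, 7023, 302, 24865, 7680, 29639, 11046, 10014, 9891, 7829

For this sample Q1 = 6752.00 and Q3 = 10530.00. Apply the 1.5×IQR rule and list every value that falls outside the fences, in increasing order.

302, 24865, 29639

IQR = Q3 − Q1 = 10530.00 − 6752.00 = 3778.00.
Lower fence = Q1 − 1.5·IQR = 6752.00 − 5667.00 = 1085.00.
Upper fence = Q3 + 1.5·IQR = 10530.00 + 5667.00 = 16197.00.
302 < 1085.00 → outlier.
24865 > 16197.00 → outlier.
29639 > 16197.00 → outlier.
All remaining values lie within [1085.00, 16197.00].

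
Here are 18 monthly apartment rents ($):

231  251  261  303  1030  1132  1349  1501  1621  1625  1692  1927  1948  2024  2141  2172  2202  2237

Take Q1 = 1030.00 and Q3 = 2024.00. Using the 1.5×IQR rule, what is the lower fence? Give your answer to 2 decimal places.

-461.00

IQR = Q3 − Q1 = 2024.00 − 1030.00 = 994.00.
Lower fence = Q1 − 1.5·IQR = 1030.00 − 1491.00 = -461.00.
Upper fence = Q3 + 1.5·IQR = 2024.00 + 1491.00 = 3515.00.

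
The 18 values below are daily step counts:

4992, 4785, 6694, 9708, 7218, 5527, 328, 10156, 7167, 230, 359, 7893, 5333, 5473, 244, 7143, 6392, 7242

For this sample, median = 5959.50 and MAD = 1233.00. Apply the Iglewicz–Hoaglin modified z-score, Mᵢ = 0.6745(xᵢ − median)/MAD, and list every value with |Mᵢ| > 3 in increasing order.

230, 244, 328, 359

|Mᵢ| > 3 ⇔ |xᵢ − 5959.50| > 3·1233.00/0.6745 = 5484.06.
So outliers lie outside [475.44, 11443.56].
230: M = -3.13 → outlier.
244: M = -3.13 → outlier.
328: M = -3.08 → outlier.
359: M = -3.06 → outlier.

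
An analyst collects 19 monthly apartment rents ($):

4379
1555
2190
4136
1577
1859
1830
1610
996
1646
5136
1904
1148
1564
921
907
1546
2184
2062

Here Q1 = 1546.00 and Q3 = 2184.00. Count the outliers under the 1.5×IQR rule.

IQR = 638.00; fences at 1546.00 − 957.00 = 589.00 and 2184.00 + 957.00 = 3141.00.
Outside the cutoffs: 4136, 4379, 5136.

3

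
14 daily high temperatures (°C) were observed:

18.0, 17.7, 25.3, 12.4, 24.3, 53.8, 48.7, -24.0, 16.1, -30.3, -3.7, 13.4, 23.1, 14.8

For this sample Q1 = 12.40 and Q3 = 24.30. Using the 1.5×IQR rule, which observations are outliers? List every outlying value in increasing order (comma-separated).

IQR = Q3 − Q1 = 24.30 − 12.40 = 11.90.
Lower fence = Q1 − 1.5·IQR = 12.40 − 17.85 = -5.45.
Upper fence = Q3 + 1.5·IQR = 24.30 + 17.85 = 42.15.
-30.3 < -5.45 → outlier.
-24.0 < -5.45 → outlier.
48.7 > 42.15 → outlier.
53.8 > 42.15 → outlier.
All remaining values lie within [-5.45, 42.15].

-30.3, -24.0, 48.7, 53.8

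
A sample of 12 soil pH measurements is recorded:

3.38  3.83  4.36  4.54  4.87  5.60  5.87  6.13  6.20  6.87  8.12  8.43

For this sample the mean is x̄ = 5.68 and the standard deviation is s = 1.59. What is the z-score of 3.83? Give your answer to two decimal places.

z = (3.83 − 5.68) / 1.59 = -1.16.

-1.16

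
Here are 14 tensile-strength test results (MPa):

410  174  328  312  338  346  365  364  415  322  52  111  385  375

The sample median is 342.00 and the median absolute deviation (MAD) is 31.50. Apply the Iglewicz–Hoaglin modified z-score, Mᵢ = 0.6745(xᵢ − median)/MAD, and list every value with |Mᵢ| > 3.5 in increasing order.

52, 111, 174

|Mᵢ| > 3.5 ⇔ |xᵢ − 342.00| > 3.5·31.50/0.6745 = 163.45.
So outliers lie outside [178.55, 505.45].
52: M = -6.21 → outlier.
111: M = -4.95 → outlier.
174: M = -3.60 → outlier.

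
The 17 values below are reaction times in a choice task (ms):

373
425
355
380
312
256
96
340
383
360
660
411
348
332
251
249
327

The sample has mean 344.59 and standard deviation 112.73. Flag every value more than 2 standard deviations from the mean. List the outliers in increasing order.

96, 660

Cutoffs at x̄ ± 2s: 344.59 ± 2·112.73 = [119.13, 570.05].
96: z = -2.21, |z| > 2 → outlier.
660: z = 2.80, |z| > 2 → outlier.
Every other value lies within [119.13, 570.05].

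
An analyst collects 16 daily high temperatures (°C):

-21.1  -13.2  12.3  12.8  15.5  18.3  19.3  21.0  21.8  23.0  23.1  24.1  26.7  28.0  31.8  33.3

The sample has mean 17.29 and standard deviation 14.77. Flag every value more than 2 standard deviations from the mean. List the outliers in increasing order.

-21.1, -13.2

Cutoffs at x̄ ± 2s: 17.29 ± 2·14.77 = [-12.25, 46.83].
-21.1: z = -2.60, |z| > 2 → outlier.
-13.2: z = -2.06, |z| > 2 → outlier.
Every other value lies within [-12.25, 46.83].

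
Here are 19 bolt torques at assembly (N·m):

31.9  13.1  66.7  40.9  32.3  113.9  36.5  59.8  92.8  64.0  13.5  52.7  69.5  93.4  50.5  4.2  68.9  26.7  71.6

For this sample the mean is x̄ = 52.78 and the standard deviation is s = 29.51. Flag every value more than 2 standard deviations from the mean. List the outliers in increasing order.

Cutoffs at x̄ ± 2s: 52.78 ± 2·29.51 = [-6.24, 111.80].
113.9: z = 2.07, |z| > 2 → outlier.
Every other value lies within [-6.24, 111.80].

113.9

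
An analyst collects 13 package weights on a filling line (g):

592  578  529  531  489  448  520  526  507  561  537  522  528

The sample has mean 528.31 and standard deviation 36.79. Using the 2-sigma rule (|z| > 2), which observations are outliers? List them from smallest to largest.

Cutoffs at x̄ ± 2s: 528.31 ± 2·36.79 = [454.73, 601.89].
448: z = -2.18, |z| > 2 → outlier.
Every other value lies within [454.73, 601.89].

448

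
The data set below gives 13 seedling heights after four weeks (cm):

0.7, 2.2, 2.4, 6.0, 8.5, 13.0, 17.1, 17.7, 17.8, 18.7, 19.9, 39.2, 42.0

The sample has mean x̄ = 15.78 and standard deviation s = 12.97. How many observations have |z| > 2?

1

Cutoffs: x̄ ± 2s = [-10.16, 41.72].
Outside the cutoffs: 42.0.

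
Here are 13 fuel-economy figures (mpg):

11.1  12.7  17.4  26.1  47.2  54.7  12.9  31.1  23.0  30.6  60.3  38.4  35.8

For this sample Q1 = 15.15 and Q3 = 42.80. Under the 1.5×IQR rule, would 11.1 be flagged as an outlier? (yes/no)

no

IQR = Q3 − Q1 = 42.80 − 15.15 = 27.65.
Lower fence = Q1 − 1.5·IQR = 15.15 − 41.475 = -26.325.
Upper fence = Q3 + 1.5·IQR = 42.80 + 41.475 = 84.275.
11.1 lies within [-26.325, 84.275].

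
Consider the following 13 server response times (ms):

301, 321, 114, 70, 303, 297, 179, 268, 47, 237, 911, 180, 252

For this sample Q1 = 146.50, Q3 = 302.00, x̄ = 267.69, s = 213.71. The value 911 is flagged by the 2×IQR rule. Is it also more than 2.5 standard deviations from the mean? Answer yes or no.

yes

z = (911 − 267.69) / 213.71 = 3.01.
|z| = 3.01 > 2.5.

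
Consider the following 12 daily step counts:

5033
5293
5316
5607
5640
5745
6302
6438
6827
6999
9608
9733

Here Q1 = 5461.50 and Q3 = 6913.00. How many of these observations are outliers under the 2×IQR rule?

0

IQR = 1451.50; fences at 5461.50 − 2903.00 = 2558.50 and 6913.00 + 2903.00 = 9816.00.
Every value lies within the cutoffs.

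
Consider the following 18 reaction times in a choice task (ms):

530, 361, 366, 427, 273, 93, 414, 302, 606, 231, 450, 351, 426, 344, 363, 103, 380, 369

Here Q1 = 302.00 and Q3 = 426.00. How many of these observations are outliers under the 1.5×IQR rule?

2

IQR = 124.00; fences at 302.00 − 186.00 = 116.00 and 426.00 + 186.00 = 612.00.
Outside the cutoffs: 93, 103.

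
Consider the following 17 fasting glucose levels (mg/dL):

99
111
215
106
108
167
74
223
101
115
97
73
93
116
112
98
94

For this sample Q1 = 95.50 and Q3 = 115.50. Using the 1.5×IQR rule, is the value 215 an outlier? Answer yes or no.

yes

IQR = Q3 − Q1 = 115.50 − 95.50 = 20.00.
Lower fence = Q1 − 1.5·IQR = 95.50 − 30.00 = 65.50.
Upper fence = Q3 + 1.5·IQR = 115.50 + 30.00 = 145.50.
215 lies above the upper fence.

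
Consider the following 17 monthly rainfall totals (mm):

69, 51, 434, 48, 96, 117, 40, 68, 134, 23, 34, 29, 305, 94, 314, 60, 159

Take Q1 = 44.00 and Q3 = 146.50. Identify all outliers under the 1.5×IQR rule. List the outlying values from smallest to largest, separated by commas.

305, 314, 434

IQR = Q3 − Q1 = 146.50 − 44.00 = 102.50.
Lower fence = Q1 − 1.5·IQR = 44.00 − 153.75 = -109.75.
Upper fence = Q3 + 1.5·IQR = 146.50 + 153.75 = 300.25.
305 > 300.25 → outlier.
314 > 300.25 → outlier.
434 > 300.25 → outlier.
All remaining values lie within [-109.75, 300.25].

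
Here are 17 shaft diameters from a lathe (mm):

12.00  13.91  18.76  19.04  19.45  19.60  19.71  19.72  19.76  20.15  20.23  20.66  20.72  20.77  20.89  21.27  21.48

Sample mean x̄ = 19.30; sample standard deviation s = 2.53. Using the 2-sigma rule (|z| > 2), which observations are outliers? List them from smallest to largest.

Cutoffs at x̄ ± 2s: 19.30 ± 2·2.53 = [14.24, 24.36].
12.00: z = -2.89, |z| > 2 → outlier.
13.91: z = -2.13, |z| > 2 → outlier.
Every other value lies within [14.24, 24.36].

12.00, 13.91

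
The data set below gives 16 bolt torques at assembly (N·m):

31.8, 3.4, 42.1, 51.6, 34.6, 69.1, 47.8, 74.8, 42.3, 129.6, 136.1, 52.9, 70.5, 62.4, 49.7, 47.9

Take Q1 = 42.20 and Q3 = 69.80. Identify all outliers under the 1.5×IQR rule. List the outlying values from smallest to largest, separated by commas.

129.6, 136.1

IQR = Q3 − Q1 = 69.80 − 42.20 = 27.60.
Lower fence = Q1 − 1.5·IQR = 42.20 − 41.40 = 0.80.
Upper fence = Q3 + 1.5·IQR = 69.80 + 41.40 = 111.20.
129.6 > 111.20 → outlier.
136.1 > 111.20 → outlier.
All remaining values lie within [0.80, 111.20].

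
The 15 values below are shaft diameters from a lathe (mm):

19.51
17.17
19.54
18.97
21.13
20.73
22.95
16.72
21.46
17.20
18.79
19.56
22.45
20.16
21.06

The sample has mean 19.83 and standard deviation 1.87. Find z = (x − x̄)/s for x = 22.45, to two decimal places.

z = (22.45 − 19.83) / 1.87 = 1.40.

1.40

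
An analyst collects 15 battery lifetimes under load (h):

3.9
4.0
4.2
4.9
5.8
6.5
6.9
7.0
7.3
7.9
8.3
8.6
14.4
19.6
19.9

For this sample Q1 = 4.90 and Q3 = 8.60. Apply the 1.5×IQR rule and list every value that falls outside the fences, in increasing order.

14.4, 19.6, 19.9

IQR = Q3 − Q1 = 8.60 − 4.90 = 3.70.
Lower fence = Q1 − 1.5·IQR = 4.90 − 5.55 = -0.65.
Upper fence = Q3 + 1.5·IQR = 8.60 + 5.55 = 14.15.
14.4 > 14.15 → outlier.
19.6 > 14.15 → outlier.
19.9 > 14.15 → outlier.
All remaining values lie within [-0.65, 14.15].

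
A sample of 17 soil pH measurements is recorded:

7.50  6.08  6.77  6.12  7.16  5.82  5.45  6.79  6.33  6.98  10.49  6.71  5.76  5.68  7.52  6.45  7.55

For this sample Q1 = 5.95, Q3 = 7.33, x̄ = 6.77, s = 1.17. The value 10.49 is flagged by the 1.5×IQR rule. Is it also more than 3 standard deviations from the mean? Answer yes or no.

z = (10.49 − 6.77) / 1.17 = 3.18.
|z| = 3.18 > 3.

yes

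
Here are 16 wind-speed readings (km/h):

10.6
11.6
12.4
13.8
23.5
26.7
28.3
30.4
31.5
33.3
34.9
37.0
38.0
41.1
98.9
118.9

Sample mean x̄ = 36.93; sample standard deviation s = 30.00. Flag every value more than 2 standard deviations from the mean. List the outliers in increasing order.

98.9, 118.9

Cutoffs at x̄ ± 2s: 36.93 ± 2·30.00 = [-23.07, 96.93].
98.9: z = 2.07, |z| > 2 → outlier.
118.9: z = 2.73, |z| > 2 → outlier.
Every other value lies within [-23.07, 96.93].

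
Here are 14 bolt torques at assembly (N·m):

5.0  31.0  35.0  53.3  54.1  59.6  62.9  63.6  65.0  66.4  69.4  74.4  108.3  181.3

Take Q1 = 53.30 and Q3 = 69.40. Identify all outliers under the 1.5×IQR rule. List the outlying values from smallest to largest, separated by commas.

IQR = Q3 − Q1 = 69.40 − 53.30 = 16.10.
Lower fence = Q1 − 1.5·IQR = 53.30 − 24.15 = 29.15.
Upper fence = Q3 + 1.5·IQR = 69.40 + 24.15 = 93.55.
5.0 < 29.15 → outlier.
108.3 > 93.55 → outlier.
181.3 > 93.55 → outlier.
All remaining values lie within [29.15, 93.55].

5.0, 108.3, 181.3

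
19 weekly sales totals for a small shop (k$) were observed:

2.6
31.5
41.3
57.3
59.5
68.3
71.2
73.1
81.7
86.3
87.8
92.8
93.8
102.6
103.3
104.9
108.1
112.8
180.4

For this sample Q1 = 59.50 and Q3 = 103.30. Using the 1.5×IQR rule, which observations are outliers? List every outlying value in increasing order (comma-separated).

180.4

IQR = Q3 − Q1 = 103.30 − 59.50 = 43.80.
Lower fence = Q1 − 1.5·IQR = 59.50 − 65.70 = -6.20.
Upper fence = Q3 + 1.5·IQR = 103.30 + 65.70 = 169.00.
180.4 > 169.00 → outlier.
All remaining values lie within [-6.20, 169.00].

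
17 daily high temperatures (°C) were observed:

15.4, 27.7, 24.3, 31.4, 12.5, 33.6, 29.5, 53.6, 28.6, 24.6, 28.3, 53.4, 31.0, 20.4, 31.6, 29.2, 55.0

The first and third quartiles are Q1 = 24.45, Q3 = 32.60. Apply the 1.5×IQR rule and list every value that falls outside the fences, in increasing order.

53.4, 53.6, 55.0

IQR = Q3 − Q1 = 32.60 − 24.45 = 8.15.
Lower fence = Q1 − 1.5·IQR = 24.45 − 12.225 = 12.225.
Upper fence = Q3 + 1.5·IQR = 32.60 + 12.225 = 44.825.
53.4 > 44.825 → outlier.
53.6 > 44.825 → outlier.
55.0 > 44.825 → outlier.
All remaining values lie within [12.225, 44.825].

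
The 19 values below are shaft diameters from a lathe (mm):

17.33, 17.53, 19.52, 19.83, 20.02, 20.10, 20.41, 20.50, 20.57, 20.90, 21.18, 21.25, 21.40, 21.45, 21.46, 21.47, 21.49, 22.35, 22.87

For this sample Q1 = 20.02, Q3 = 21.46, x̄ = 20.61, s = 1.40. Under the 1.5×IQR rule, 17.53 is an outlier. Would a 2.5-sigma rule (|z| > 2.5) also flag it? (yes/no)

no

z = (17.53 − 20.61) / 1.40 = -2.20.
|z| = 2.20 ≤ 2.5.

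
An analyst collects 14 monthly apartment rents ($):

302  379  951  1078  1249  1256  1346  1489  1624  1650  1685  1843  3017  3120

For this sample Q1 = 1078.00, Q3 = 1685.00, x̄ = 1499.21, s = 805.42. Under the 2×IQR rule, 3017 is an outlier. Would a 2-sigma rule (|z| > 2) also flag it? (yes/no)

z = (3017 − 1499.21) / 805.42 = 1.88.
|z| = 1.88 ≤ 2.

no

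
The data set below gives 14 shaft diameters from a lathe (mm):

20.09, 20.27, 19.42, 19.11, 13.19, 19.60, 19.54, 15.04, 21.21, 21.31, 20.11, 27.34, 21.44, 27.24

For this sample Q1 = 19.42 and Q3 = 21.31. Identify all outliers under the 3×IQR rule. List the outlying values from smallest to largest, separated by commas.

13.19, 27.24, 27.34

IQR = Q3 − Q1 = 21.31 − 19.42 = 1.89.
Lower fence = Q1 − 3·IQR = 19.42 − 5.67 = 13.75.
Upper fence = Q3 + 3·IQR = 21.31 + 5.67 = 26.98.
13.19 < 13.75 → outlier.
27.24 > 26.98 → outlier.
27.34 > 26.98 → outlier.
All remaining values lie within [13.75, 26.98].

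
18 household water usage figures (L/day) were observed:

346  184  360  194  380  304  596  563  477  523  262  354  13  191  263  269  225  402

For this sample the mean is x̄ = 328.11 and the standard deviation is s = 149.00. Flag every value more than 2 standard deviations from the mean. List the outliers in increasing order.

Cutoffs at x̄ ± 2s: 328.11 ± 2·149.00 = [30.11, 626.11].
13: z = -2.11, |z| > 2 → outlier.
Every other value lies within [30.11, 626.11].

13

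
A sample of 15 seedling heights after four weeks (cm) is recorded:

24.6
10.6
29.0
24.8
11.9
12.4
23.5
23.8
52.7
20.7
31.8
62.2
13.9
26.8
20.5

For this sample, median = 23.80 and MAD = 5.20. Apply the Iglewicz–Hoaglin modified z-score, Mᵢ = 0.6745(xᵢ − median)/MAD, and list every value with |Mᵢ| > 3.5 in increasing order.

|Mᵢ| > 3.5 ⇔ |xᵢ − 23.80| > 3.5·5.20/0.6745 = 26.98.
So outliers lie outside [-3.18, 50.78].
52.7: M = 3.75 → outlier.
62.2: M = 4.98 → outlier.

52.7, 62.2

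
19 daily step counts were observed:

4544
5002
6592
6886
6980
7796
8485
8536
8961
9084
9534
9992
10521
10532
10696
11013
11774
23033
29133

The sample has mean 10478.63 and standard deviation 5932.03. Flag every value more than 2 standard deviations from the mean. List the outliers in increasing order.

Cutoffs at x̄ ± 2s: 10478.63 ± 2·5932.03 = [-1385.43, 22342.69].
23033: z = 2.12, |z| > 2 → outlier.
29133: z = 3.14, |z| > 2 → outlier.
Every other value lies within [-1385.43, 22342.69].

23033, 29133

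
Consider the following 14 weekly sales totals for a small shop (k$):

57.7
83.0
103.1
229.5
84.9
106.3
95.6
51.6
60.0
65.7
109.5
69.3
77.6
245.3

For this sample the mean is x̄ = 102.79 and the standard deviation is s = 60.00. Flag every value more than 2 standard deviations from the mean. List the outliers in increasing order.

Cutoffs at x̄ ± 2s: 102.79 ± 2·60.00 = [-17.21, 222.79].
229.5: z = 2.11, |z| > 2 → outlier.
245.3: z = 2.38, |z| > 2 → outlier.
Every other value lies within [-17.21, 222.79].

229.5, 245.3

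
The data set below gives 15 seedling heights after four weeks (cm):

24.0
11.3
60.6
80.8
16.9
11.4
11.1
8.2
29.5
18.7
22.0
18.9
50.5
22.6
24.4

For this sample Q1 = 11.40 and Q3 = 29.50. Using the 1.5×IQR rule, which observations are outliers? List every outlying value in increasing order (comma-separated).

IQR = Q3 − Q1 = 29.50 − 11.40 = 18.10.
Lower fence = Q1 − 1.5·IQR = 11.40 − 27.15 = -15.75.
Upper fence = Q3 + 1.5·IQR = 29.50 + 27.15 = 56.65.
60.6 > 56.65 → outlier.
80.8 > 56.65 → outlier.
All remaining values lie within [-15.75, 56.65].

60.6, 80.8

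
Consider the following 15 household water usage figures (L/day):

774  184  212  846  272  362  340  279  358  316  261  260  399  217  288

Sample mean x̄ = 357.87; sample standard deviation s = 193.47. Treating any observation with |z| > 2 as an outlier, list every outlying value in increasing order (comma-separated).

774, 846

Cutoffs at x̄ ± 2s: 357.87 ± 2·193.47 = [-29.07, 744.81].
774: z = 2.15, |z| > 2 → outlier.
846: z = 2.52, |z| > 2 → outlier.
Every other value lies within [-29.07, 744.81].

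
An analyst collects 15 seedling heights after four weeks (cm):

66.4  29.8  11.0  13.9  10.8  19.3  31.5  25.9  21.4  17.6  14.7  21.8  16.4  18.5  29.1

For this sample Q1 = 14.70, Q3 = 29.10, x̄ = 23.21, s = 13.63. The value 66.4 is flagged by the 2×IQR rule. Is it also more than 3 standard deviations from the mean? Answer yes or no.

z = (66.4 − 23.21) / 13.63 = 3.17.
|z| = 3.17 > 3.

yes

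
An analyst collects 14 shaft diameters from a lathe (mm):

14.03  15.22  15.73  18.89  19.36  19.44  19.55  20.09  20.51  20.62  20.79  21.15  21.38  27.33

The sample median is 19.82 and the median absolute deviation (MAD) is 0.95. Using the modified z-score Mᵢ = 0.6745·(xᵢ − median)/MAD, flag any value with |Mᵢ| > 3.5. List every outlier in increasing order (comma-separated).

14.03, 27.33

|Mᵢ| > 3.5 ⇔ |xᵢ − 19.82| > 3.5·0.95/0.6745 = 4.93.
So outliers lie outside [14.89, 24.75].
14.03: M = -4.11 → outlier.
27.33: M = 5.33 → outlier.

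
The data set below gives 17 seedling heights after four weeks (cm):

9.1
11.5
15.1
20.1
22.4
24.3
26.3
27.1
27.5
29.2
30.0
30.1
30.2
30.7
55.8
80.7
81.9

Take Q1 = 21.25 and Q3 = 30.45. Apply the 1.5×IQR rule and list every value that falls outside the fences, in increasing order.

IQR = Q3 − Q1 = 30.45 − 21.25 = 9.20.
Lower fence = Q1 − 1.5·IQR = 21.25 − 13.80 = 7.45.
Upper fence = Q3 + 1.5·IQR = 30.45 + 13.80 = 44.25.
55.8 > 44.25 → outlier.
80.7 > 44.25 → outlier.
81.9 > 44.25 → outlier.
All remaining values lie within [7.45, 44.25].

55.8, 80.7, 81.9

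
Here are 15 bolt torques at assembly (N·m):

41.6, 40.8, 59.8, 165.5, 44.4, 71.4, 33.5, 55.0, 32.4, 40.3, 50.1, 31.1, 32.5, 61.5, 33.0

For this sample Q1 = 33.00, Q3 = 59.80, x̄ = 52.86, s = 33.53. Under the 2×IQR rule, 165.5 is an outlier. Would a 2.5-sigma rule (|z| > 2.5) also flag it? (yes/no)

yes

z = (165.5 − 52.86) / 33.53 = 3.36.
|z| = 3.36 > 2.5.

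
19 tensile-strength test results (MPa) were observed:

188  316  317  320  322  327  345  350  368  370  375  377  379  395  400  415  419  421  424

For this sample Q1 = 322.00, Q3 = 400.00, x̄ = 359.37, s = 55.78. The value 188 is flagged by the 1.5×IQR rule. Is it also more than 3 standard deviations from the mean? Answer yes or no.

z = (188 − 359.37) / 55.78 = -3.07.
|z| = 3.07 > 3.

yes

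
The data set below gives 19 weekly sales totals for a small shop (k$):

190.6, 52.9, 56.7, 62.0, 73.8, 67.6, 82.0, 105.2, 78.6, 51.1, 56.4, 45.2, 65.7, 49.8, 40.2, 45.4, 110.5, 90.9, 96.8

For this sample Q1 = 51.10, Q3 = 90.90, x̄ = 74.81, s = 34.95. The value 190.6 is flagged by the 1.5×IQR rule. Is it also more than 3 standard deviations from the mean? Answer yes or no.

z = (190.6 − 74.81) / 34.95 = 3.31.
|z| = 3.31 > 3.

yes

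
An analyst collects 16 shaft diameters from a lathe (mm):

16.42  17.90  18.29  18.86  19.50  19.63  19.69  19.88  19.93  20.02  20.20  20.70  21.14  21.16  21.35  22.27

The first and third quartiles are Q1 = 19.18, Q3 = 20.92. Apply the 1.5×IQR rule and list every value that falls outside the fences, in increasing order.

IQR = Q3 − Q1 = 20.92 − 19.18 = 1.74.
Lower fence = Q1 − 1.5·IQR = 19.18 − 2.61 = 16.57.
Upper fence = Q3 + 1.5·IQR = 20.92 + 2.61 = 23.53.
16.42 < 16.57 → outlier.
All remaining values lie within [16.57, 23.53].

16.42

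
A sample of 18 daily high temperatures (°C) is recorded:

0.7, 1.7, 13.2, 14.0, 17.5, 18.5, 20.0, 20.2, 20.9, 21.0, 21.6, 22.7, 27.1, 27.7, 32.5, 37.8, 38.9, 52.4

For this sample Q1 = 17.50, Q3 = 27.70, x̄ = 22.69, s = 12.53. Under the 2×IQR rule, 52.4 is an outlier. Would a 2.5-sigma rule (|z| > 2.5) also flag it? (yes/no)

z = (52.4 − 22.69) / 12.53 = 2.37.
|z| = 2.37 ≤ 2.5.

no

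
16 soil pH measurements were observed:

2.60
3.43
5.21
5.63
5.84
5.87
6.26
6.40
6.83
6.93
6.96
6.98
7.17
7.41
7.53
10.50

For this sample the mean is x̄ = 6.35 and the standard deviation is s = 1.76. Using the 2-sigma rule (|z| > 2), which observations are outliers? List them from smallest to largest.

Cutoffs at x̄ ± 2s: 6.35 ± 2·1.76 = [2.83, 9.87].
2.60: z = -2.13, |z| > 2 → outlier.
10.50: z = 2.36, |z| > 2 → outlier.
Every other value lies within [2.83, 9.87].

2.60, 10.50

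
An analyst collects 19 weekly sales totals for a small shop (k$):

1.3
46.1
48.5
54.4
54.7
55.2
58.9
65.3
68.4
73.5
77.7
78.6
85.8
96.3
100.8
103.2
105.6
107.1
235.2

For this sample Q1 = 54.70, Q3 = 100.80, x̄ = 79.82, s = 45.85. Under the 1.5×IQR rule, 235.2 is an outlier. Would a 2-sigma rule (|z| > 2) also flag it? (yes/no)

yes

z = (235.2 − 79.82) / 45.85 = 3.39.
|z| = 3.39 > 2.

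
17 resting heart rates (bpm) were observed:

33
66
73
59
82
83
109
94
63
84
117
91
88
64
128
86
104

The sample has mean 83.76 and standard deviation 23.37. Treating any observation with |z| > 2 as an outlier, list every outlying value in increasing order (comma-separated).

33

Cutoffs at x̄ ± 2s: 83.76 ± 2·23.37 = [37.02, 130.50].
33: z = -2.17, |z| > 2 → outlier.
Every other value lies within [37.02, 130.50].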